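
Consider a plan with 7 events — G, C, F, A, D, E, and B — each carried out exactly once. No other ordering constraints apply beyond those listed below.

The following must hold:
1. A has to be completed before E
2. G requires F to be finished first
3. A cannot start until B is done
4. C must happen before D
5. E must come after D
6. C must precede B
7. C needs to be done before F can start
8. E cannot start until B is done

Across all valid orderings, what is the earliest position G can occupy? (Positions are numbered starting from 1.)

3

The events that are forced before G, directly or transitively, are C, F. That's 2 events.
So at minimum 2 events come before G, putting G no earlier than position 3. That position is achievable by scheduling exactly those predecessors first.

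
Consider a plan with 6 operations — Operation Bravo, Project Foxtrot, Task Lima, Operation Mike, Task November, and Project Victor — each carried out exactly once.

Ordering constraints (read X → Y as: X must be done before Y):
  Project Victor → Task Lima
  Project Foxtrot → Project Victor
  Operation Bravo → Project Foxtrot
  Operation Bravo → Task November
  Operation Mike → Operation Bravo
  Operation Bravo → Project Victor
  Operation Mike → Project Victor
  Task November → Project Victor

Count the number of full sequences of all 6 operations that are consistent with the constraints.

2

Only Operation Mike has no prerequisites, so it must go first.
Systematically extending each partial ordering one operation at a time and counting, there are 2 complete orderings.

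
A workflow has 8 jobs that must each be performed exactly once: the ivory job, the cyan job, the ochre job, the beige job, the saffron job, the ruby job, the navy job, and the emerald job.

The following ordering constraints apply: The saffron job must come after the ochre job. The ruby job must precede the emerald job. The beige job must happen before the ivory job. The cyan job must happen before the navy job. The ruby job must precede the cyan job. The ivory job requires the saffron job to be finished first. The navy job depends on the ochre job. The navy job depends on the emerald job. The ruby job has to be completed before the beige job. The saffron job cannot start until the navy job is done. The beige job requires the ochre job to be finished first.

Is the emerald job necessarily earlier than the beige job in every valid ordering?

No chain of constraints connects the emerald job to the beige job in either direction.
So the emerald job can come before the beige job or after — it is not forced.

No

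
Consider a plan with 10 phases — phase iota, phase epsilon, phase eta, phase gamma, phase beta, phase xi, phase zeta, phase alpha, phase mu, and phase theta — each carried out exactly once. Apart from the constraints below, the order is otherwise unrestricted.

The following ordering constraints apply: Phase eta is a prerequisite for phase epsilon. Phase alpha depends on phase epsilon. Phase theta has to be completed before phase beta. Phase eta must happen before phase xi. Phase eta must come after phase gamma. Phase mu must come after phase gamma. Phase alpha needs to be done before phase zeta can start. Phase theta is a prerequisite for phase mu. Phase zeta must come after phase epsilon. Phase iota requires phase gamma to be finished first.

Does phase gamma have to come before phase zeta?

Yes

There is a constraint chain phase gamma → phase eta → phase epsilon → phase zeta.
Hence phase gamma necessarily comes before phase zeta.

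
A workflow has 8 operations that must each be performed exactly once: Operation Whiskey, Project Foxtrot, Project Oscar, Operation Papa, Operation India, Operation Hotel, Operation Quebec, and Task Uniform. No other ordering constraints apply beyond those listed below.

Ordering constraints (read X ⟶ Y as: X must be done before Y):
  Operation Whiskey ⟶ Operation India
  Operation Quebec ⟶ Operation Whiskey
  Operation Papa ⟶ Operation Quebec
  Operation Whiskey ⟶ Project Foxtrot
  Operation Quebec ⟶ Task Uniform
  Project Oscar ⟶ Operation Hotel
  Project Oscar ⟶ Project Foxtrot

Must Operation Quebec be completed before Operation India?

Yes

There is a constraint chain Operation Quebec → Operation Whiskey → Operation India.
Hence Operation Quebec necessarily comes before Operation India.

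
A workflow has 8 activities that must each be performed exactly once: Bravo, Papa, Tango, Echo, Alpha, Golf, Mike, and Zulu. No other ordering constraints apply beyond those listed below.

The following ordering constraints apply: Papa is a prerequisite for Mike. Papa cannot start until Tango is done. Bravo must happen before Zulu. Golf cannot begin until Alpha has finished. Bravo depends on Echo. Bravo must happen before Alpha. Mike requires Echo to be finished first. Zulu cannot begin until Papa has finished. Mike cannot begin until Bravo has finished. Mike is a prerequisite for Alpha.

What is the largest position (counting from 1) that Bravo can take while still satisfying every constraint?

The activities that are forced after Bravo, directly or by a chain of constraints, are Alpha, Golf, Mike, Zulu. That's 4 activities.
So at least 4 activities follow Bravo, putting Bravo no later than position 4. That position is achievable by scheduling everything else first.

4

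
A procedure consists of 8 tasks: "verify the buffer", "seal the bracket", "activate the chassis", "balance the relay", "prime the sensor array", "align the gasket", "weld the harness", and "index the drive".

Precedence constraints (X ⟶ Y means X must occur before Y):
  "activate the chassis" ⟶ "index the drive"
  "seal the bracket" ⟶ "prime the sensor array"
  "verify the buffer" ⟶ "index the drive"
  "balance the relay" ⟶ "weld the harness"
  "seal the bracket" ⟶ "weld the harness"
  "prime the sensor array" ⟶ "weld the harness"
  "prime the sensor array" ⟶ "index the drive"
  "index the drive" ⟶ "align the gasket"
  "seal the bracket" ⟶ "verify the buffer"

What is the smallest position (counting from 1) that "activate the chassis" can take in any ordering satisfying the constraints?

1

No constraint forces any other task before "activate the chassis", so it can be placed first.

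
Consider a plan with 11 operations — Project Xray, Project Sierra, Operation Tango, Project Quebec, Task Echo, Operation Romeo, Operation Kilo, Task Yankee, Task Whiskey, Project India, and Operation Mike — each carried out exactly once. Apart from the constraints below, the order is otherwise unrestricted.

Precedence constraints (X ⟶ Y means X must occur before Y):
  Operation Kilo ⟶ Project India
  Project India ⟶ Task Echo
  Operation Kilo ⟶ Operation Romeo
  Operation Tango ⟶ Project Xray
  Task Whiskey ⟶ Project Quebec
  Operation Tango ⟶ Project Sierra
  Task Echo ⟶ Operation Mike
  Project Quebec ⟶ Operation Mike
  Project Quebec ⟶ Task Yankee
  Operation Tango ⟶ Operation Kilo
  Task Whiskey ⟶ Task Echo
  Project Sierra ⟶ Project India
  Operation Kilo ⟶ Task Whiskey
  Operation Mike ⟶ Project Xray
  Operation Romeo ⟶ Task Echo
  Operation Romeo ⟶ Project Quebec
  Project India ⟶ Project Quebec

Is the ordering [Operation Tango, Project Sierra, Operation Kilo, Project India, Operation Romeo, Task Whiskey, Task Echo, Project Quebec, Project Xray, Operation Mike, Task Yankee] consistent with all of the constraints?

No

Here Operation Mike comes after Project Xray.
But one of the constraints requires Operation Mike before Project Xray, so this ordering violates it.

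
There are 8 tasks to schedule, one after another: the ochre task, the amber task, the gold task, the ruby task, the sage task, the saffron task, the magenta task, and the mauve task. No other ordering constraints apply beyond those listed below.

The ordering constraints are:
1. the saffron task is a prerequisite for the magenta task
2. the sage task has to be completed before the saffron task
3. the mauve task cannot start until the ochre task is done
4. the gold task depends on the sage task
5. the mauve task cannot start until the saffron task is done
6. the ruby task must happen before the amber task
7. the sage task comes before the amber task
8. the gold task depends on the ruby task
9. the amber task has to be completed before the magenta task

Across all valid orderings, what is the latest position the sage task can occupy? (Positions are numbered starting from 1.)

Every task that must follow the sage task has to come after it. Tracing all chains starting from the sage task, those tasks are: the amber task, the gold task, the saffron task, the magenta task, the mauve task — 5 in total.
So at least 5 tasks follow the sage task, putting the sage task no later than position 3. That position is achievable by scheduling everything else first.

3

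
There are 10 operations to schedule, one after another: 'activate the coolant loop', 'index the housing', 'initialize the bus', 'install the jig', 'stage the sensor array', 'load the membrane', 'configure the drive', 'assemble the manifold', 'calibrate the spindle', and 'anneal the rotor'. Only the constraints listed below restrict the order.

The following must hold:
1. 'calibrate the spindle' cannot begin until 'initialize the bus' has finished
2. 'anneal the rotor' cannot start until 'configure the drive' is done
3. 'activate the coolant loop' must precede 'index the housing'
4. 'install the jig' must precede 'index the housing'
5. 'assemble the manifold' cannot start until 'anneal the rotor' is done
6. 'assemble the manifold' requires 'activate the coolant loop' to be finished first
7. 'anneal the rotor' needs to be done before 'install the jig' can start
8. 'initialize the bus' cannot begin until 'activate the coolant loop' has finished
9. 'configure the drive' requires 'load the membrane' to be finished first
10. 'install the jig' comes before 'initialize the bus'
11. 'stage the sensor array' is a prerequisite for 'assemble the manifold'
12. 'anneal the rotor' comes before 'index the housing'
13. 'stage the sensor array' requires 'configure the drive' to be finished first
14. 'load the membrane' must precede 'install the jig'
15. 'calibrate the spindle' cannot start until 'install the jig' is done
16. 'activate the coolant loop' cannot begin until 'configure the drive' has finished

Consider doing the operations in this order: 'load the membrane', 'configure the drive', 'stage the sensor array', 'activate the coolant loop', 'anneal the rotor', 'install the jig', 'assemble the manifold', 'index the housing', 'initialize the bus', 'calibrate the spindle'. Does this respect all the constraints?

Checking each listed constraint against this order: for instance, 'load the membrane' is in position 1 and 'install the jig' in position 6, so that constraint holds — and the remaining constraints check out the same way.

Yes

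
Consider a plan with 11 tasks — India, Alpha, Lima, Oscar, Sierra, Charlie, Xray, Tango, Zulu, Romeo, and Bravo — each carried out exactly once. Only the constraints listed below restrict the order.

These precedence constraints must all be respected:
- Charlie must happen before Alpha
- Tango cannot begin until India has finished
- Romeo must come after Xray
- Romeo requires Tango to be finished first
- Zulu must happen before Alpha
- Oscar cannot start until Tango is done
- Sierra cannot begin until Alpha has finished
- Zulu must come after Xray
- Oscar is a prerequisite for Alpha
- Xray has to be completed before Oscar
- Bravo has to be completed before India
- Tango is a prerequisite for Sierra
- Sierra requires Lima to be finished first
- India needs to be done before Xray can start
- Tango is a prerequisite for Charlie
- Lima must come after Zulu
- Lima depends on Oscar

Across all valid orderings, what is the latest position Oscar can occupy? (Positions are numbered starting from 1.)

Following every chain forward from Oscar, the tasks that must come later are Alpha, Lima, Sierra — 3 of them.
With 3 mandatory successors out of 11 tasks total, the latest slot for Oscar is 11−3 = 8, and it's reachable by doing all non-successors before Oscar.

8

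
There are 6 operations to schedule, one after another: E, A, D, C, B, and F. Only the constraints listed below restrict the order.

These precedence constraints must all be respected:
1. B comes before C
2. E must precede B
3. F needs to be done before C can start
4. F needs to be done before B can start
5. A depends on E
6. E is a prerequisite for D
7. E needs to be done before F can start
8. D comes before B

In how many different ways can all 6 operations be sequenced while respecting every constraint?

10

Only E has no prerequisites, so it must go first.
Enumerating by repeatedly choosing an available operation (one whose prerequisites are all placed) gives 10 distinct complete orderings.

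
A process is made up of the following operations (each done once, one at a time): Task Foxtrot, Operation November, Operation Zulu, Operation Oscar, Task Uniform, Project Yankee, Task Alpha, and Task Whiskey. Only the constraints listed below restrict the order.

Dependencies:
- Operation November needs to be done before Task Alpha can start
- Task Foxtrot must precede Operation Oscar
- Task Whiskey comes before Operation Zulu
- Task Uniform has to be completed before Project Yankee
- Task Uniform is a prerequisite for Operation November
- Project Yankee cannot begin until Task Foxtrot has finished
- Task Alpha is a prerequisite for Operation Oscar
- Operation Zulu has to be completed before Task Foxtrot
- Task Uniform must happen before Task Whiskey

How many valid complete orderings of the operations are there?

Task Uniform is the only operation with nothing required before it, so every ordering starts there.
Counting all ways to extend the partial order to a total order gives 25.

25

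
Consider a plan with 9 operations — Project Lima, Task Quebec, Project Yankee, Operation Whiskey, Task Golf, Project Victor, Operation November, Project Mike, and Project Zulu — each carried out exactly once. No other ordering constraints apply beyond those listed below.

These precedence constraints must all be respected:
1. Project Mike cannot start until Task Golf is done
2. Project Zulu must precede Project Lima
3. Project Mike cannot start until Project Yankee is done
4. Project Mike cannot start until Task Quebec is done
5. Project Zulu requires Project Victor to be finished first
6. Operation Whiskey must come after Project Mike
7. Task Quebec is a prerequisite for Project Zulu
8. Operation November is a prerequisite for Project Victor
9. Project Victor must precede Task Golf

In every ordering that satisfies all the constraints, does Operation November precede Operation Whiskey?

Chaining the stated constraints: Operation November → Project Victor → Task Golf → Project Mike → Operation Whiskey.
Hence Operation November necessarily comes before Operation Whiskey.

Yes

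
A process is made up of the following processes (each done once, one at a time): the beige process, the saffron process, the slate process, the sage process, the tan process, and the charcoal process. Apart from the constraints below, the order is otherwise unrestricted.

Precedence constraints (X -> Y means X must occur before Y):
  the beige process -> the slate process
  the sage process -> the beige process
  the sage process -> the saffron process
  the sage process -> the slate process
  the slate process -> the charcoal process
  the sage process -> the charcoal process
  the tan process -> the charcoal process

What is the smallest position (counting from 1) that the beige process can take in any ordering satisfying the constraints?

Working backwards through the constraints from the beige process, its only required predecessor is the sage process.
So at minimum 1 process comes before the beige process, putting the beige process no earlier than position 2. That position is achievable by scheduling exactly that predecessor first.

2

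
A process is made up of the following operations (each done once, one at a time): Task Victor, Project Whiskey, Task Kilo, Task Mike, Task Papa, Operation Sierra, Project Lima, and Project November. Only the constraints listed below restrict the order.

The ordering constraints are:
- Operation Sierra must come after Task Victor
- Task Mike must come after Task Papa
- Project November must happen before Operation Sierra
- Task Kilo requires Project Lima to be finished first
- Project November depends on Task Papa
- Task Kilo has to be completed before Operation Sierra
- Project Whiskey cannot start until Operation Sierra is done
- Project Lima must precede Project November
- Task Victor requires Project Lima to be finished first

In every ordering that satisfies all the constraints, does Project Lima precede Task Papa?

Project Lima and Task Papa are not related by any chain of constraints.
A valid ordering placing Task Papa before Project Lima exists, so the answer is no.

No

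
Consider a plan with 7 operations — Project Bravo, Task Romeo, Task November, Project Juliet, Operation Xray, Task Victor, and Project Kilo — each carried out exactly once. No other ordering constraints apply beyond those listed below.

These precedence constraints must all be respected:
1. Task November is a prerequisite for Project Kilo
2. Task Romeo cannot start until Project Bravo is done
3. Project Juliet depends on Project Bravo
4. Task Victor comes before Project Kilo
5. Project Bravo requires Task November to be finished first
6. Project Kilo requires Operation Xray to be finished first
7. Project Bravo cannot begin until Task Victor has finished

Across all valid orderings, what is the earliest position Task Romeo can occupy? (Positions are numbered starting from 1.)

4

Every operation that must precede Task Romeo has to come before it. Tracing all chains that end at Task Romeo, those operations are: Project Bravo, Task November, Task Victor — 3 in total.
With 3 mandatory predecessors, the earliest Task Romeo can sit is position 3+1 = 4, and placing just those 3 first achieves it.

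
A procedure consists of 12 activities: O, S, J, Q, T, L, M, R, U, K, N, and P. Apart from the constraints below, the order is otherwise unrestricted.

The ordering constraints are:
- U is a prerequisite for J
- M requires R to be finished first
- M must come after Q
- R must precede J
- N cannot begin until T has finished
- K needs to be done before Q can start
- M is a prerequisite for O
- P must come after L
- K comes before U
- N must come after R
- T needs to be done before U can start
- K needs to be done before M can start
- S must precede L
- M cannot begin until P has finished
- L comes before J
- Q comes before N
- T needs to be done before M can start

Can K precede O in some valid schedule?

Yes

Every valid ordering already has K before O (the constraints require it), so in particular at least one does.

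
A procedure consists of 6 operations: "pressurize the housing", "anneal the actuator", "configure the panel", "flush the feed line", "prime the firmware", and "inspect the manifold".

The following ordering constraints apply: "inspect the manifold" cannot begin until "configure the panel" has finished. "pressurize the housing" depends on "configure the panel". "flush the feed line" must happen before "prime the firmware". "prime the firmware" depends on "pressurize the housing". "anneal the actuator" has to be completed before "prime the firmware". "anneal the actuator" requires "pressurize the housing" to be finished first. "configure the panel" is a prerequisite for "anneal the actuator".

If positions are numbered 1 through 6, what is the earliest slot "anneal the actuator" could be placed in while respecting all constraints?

3

Working backwards through the constraints from "anneal the actuator", its full set of required predecessors is "pressurize the housing", "configure the panel" — 2 of them.
So at minimum 2 operations come before "anneal the actuator", putting "anneal the actuator" no earlier than position 3. That position is achievable by scheduling exactly those predecessors first.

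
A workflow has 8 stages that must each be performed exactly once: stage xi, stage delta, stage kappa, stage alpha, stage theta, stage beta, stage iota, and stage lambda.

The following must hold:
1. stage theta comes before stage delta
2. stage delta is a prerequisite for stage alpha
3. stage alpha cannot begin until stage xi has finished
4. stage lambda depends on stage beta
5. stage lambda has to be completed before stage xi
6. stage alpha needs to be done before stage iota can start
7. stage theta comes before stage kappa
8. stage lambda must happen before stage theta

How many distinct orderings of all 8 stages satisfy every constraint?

14

Stage beta is the only stage with nothing required before it, so every ordering starts there.
Systematically extending each partial ordering one stage at a time and counting, there are 14 complete orderings.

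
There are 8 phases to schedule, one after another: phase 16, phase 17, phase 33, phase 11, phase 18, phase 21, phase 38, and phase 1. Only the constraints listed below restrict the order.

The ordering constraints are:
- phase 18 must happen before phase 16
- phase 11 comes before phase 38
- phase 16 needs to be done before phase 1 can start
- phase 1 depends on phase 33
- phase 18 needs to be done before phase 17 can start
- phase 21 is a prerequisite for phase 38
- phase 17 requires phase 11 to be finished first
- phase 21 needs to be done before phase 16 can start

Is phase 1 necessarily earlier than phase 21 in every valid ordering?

There is a chain phase 21 → phase 16 → phase 1, which puts phase 21 before phase 1.
So phase 1 never precedes phase 21.

No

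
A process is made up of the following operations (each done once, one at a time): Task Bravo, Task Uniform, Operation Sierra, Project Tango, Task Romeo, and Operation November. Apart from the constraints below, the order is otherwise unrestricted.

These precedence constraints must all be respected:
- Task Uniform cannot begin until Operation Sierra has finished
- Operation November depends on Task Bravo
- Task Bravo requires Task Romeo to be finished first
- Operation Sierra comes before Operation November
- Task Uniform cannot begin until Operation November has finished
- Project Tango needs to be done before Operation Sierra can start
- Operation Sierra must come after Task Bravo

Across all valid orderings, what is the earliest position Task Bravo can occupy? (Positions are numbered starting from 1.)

2

Working backwards through the constraints from Task Bravo, its only required predecessor is Task Romeo.
So at minimum 1 operation comes before Task Bravo, putting Task Bravo no earlier than position 2. That position is achievable by scheduling exactly that predecessor first.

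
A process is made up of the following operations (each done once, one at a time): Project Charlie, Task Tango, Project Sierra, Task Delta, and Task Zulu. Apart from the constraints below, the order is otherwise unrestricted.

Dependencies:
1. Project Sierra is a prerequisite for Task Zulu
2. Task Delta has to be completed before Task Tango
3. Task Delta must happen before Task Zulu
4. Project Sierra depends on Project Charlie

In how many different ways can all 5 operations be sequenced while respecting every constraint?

2 operations have no prerequisites (Project Charlie, Task Delta), so any of them could come first.
Systematically extending each partial ordering one operation at a time and counting, there are 9 complete orderings.

9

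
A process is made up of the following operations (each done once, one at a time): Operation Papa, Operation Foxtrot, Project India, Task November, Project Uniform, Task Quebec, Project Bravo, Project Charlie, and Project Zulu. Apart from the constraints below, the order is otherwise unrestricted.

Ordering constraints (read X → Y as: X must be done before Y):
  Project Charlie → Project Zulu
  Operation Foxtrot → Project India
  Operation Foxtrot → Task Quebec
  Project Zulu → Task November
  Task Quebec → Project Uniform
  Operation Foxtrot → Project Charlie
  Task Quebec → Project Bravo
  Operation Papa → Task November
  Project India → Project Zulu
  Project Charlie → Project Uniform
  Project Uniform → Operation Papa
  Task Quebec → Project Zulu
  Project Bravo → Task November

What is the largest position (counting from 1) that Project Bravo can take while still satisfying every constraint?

8

Following the constraints forward from Project Bravo, its only required successor is Task November.
With 1 mandatory successor out of 9 operations total, the latest slot for Project Bravo is 9−1 = 8, and it's reachable by doing all non-successors before Project Bravo.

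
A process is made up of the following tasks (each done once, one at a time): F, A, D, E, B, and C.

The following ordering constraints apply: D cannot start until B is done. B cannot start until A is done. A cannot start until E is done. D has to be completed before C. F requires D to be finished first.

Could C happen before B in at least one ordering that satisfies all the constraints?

No

Following B → D → C, B must precede C in every valid ordering.
Hence C can never be scheduled before B.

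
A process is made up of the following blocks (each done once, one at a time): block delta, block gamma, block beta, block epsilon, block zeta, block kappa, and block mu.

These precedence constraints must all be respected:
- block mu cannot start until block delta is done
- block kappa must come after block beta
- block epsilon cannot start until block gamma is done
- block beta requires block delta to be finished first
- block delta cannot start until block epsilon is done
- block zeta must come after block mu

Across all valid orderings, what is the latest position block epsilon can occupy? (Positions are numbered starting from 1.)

2

Following every chain forward from block epsilon, the blocks that must come later are block delta, block beta, block zeta, block kappa, block mu — 5 of them.
With 5 mandatory successors out of 7 blocks total, the latest slot for block epsilon is 7−5 = 2, and it's reachable by doing all non-successors before block epsilon.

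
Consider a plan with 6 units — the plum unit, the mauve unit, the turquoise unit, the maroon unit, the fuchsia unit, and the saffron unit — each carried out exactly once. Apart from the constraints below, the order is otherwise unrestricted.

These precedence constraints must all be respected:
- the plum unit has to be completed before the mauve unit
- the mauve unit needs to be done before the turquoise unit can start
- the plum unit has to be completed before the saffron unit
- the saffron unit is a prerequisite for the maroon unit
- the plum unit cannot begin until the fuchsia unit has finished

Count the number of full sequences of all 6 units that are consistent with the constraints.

6

The fuchsia unit is the only unit with nothing required before it, so every ordering starts there.
Enumerating by repeatedly choosing an available unit (one whose prerequisites are all placed) gives 6 distinct complete orderings.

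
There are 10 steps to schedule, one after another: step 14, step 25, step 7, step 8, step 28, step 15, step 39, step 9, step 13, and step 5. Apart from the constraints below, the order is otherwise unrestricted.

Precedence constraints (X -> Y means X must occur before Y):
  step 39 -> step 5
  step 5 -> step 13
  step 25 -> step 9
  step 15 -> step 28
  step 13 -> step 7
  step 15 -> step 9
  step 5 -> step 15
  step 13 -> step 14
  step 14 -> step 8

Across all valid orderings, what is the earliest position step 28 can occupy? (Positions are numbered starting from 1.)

4

Every step that must precede step 28 has to come before it. Tracing all chains that end at step 28, those steps are: step 15, step 39, step 5 — 3 in total.
With 3 mandatory predecessors, the earliest step 28 can sit is position 3+1 = 4, and placing just those 3 first achieves it.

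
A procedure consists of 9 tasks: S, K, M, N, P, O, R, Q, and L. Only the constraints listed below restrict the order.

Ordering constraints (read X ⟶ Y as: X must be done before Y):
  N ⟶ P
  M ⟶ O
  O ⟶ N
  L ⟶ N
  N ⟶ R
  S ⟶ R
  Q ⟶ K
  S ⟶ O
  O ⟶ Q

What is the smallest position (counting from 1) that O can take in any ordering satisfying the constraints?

Every task that must precede O has to come before it. Tracing all chains that end at O, those tasks are: S, M — 2 in total.
With 2 mandatory predecessors, the earliest O can sit is position 2+1 = 3, and placing just those 2 first achieves it.

3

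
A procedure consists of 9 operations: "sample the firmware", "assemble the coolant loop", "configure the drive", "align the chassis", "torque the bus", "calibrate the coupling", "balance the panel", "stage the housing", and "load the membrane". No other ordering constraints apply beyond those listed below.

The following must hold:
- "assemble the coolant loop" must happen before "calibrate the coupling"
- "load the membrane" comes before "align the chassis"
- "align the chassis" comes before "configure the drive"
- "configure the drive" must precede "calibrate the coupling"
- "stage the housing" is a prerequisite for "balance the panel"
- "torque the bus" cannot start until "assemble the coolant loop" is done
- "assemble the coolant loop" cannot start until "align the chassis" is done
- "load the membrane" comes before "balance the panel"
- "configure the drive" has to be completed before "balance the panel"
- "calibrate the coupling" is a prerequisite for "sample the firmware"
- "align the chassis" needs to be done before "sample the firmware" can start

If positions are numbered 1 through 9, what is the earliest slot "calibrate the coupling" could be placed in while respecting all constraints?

Working backwards through the constraints from "calibrate the coupling", its full set of required predecessors is "assemble the coolant loop", "configure the drive", "align the chassis", "load the membrane" — 4 of them.
So at minimum 4 operations come before "calibrate the coupling", putting "calibrate the coupling" no earlier than position 5. That position is achievable by scheduling exactly those predecessors first.

5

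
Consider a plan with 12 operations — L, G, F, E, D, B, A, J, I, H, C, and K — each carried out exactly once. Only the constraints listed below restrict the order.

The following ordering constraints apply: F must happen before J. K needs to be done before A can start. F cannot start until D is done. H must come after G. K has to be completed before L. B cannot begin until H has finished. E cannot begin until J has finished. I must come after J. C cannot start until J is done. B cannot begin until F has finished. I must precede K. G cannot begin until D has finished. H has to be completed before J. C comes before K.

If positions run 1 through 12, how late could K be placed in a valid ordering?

10

Following every chain forward from K, the operations that must come later are L, A — 2 of them.
With 2 mandatory successors out of 12 operations total, the latest slot for K is 12−2 = 10, and it's reachable by doing all non-successors before K.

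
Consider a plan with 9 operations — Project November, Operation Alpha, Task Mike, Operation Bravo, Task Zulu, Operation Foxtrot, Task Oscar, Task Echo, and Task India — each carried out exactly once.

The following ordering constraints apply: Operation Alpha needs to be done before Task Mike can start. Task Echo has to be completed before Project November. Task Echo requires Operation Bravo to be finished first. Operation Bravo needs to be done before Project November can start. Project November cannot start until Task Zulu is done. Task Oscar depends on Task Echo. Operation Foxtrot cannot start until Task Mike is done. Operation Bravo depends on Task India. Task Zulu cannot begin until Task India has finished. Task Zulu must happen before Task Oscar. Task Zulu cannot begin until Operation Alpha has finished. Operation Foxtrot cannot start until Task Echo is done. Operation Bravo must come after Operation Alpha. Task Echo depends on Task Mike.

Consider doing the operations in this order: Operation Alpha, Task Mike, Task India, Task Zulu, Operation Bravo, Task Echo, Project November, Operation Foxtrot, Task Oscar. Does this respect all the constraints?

Checking each listed constraint against this order: for instance, Task Mike is in position 2 and Operation Foxtrot in position 8, so that constraint holds — and the remaining constraints check out the same way.

Yes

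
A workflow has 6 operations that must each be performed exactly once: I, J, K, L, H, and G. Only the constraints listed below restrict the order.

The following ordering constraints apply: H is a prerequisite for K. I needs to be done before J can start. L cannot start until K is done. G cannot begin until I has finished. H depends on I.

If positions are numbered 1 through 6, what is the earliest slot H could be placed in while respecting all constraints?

2

The only operation forced before H (directly or transitively) is I.
So at minimum 1 operation comes before H, putting H no earlier than position 2. That position is achievable by scheduling exactly that predecessor first.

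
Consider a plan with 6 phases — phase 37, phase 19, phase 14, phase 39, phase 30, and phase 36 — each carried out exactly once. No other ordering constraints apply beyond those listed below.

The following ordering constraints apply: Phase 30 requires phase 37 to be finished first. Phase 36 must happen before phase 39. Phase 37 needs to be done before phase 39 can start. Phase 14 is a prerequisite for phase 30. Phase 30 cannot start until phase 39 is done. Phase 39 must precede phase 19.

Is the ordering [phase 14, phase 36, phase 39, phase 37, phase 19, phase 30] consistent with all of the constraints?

No

In the proposed order, phase 39 appears before phase 37.
But one of the constraints requires phase 37 before phase 39, so this ordering violates it.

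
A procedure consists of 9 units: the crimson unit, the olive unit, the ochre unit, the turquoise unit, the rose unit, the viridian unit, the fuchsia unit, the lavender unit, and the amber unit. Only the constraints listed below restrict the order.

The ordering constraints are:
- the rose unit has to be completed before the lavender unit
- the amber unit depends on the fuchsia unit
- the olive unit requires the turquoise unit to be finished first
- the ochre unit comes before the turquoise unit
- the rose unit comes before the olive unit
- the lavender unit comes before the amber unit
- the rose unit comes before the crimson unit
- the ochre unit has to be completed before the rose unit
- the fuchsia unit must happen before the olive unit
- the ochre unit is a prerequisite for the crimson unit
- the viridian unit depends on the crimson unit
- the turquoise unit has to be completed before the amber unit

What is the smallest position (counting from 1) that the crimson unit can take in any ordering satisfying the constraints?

3

Working backwards through the constraints from the crimson unit, its full set of required predecessors is the ochre unit, the rose unit — 2 of them.
With 2 mandatory predecessors, the earliest the crimson unit can sit is position 2+1 = 3, and placing just those 2 first achieves it.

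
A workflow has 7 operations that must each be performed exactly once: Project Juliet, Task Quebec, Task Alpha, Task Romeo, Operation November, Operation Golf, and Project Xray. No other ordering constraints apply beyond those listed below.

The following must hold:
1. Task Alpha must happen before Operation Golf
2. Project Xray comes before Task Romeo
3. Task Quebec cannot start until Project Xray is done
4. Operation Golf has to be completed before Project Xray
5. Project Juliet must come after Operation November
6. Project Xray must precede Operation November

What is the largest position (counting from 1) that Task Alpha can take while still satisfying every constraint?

1

Every operation that must follow Task Alpha has to come after it. Tracing all chains starting from Task Alpha, those operations are: Project Juliet, Task Quebec, Task Romeo, Operation November, Operation Golf, Project Xray — 6 in total.
So at least 6 operations follow Task Alpha, putting Task Alpha no later than position 1. That position is achievable by scheduling everything else first.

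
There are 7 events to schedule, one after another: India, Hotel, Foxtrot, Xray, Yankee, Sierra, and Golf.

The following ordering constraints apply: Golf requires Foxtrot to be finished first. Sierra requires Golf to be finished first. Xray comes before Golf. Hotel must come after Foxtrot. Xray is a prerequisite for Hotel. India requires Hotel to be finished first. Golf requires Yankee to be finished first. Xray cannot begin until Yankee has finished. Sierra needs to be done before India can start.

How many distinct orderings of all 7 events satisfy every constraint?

9

2 events have no prerequisites (Foxtrot, Yankee), so any of them could come first.
Enumerating by repeatedly choosing an available event (one whose prerequisites are all placed) gives 9 distinct complete orderings.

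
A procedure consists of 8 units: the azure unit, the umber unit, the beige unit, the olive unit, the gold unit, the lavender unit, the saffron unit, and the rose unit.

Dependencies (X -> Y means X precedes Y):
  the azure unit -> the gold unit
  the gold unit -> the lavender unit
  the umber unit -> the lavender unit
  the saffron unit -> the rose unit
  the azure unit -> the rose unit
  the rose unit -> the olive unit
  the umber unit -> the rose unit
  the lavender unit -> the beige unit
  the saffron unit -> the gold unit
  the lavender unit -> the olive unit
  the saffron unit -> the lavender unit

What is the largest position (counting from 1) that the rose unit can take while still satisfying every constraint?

7

Following the constraints forward from the rose unit, its only required successor is the olive unit.
With 1 mandatory successor out of 8 units total, the latest slot for the rose unit is 8−1 = 7, and it's reachable by doing all non-successors before the rose unit.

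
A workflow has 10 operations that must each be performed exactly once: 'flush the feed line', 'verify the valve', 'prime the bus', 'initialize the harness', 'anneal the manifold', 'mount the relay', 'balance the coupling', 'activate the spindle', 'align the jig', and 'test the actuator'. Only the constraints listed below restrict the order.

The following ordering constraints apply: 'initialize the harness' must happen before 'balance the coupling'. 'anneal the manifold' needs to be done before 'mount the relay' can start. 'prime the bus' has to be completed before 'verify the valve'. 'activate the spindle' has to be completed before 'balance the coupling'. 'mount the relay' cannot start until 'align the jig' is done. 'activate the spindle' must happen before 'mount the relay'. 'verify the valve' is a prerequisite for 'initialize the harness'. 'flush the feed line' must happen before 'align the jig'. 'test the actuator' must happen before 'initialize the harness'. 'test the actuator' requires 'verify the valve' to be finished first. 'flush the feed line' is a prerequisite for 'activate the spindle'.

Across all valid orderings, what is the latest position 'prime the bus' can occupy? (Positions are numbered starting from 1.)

6

The operations that are forced after 'prime the bus', directly or by a chain of constraints, are 'verify the valve', 'initialize the harness', 'balance the coupling', 'test the actuator'. That's 4 operations.
So at least 4 operations follow 'prime the bus', putting 'prime the bus' no later than position 6. That position is achievable by scheduling everything else first.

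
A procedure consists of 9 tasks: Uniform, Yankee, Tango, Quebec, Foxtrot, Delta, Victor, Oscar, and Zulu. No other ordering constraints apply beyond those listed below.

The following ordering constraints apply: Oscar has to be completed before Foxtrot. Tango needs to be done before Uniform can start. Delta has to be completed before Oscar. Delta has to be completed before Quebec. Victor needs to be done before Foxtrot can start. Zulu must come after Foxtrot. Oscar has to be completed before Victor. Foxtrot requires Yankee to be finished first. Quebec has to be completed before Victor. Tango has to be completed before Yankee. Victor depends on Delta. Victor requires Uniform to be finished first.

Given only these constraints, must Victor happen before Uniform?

No

The constraints actually force Uniform before Victor (via Uniform → Victor), not the other way around.
So Victor never precedes Uniform.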